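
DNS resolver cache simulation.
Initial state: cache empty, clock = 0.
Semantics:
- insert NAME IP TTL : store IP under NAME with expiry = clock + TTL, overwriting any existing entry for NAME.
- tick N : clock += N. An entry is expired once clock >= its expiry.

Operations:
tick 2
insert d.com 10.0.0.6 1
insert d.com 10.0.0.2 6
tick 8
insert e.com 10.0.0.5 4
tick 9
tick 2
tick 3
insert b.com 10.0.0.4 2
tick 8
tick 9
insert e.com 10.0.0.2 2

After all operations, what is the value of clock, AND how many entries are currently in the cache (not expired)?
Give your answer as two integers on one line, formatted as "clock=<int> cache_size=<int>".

Op 1: tick 2 -> clock=2.
Op 2: insert d.com -> 10.0.0.6 (expiry=2+1=3). clock=2
Op 3: insert d.com -> 10.0.0.2 (expiry=2+6=8). clock=2
Op 4: tick 8 -> clock=10. purged={d.com}
Op 5: insert e.com -> 10.0.0.5 (expiry=10+4=14). clock=10
Op 6: tick 9 -> clock=19. purged={e.com}
Op 7: tick 2 -> clock=21.
Op 8: tick 3 -> clock=24.
Op 9: insert b.com -> 10.0.0.4 (expiry=24+2=26). clock=24
Op 10: tick 8 -> clock=32. purged={b.com}
Op 11: tick 9 -> clock=41.
Op 12: insert e.com -> 10.0.0.2 (expiry=41+2=43). clock=41
Final clock = 41
Final cache (unexpired): {e.com} -> size=1

Answer: clock=41 cache_size=1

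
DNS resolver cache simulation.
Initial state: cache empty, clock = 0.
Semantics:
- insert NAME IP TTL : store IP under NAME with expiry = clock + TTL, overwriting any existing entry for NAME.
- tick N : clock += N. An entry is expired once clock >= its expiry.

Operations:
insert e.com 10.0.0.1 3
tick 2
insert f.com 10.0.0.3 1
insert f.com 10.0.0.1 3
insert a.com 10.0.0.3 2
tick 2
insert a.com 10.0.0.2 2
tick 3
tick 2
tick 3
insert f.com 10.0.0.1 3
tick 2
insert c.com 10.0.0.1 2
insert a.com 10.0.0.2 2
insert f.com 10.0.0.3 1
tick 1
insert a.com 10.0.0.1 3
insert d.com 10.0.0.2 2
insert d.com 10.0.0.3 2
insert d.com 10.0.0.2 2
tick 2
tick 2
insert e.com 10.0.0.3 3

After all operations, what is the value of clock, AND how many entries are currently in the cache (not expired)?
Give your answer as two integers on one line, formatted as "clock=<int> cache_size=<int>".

Op 1: insert e.com -> 10.0.0.1 (expiry=0+3=3). clock=0
Op 2: tick 2 -> clock=2.
Op 3: insert f.com -> 10.0.0.3 (expiry=2+1=3). clock=2
Op 4: insert f.com -> 10.0.0.1 (expiry=2+3=5). clock=2
Op 5: insert a.com -> 10.0.0.3 (expiry=2+2=4). clock=2
Op 6: tick 2 -> clock=4. purged={a.com,e.com}
Op 7: insert a.com -> 10.0.0.2 (expiry=4+2=6). clock=4
Op 8: tick 3 -> clock=7. purged={a.com,f.com}
Op 9: tick 2 -> clock=9.
Op 10: tick 3 -> clock=12.
Op 11: insert f.com -> 10.0.0.1 (expiry=12+3=15). clock=12
Op 12: tick 2 -> clock=14.
Op 13: insert c.com -> 10.0.0.1 (expiry=14+2=16). clock=14
Op 14: insert a.com -> 10.0.0.2 (expiry=14+2=16). clock=14
Op 15: insert f.com -> 10.0.0.3 (expiry=14+1=15). clock=14
Op 16: tick 1 -> clock=15. purged={f.com}
Op 17: insert a.com -> 10.0.0.1 (expiry=15+3=18). clock=15
Op 18: insert d.com -> 10.0.0.2 (expiry=15+2=17). clock=15
Op 19: insert d.com -> 10.0.0.3 (expiry=15+2=17). clock=15
Op 20: insert d.com -> 10.0.0.2 (expiry=15+2=17). clock=15
Op 21: tick 2 -> clock=17. purged={c.com,d.com}
Op 22: tick 2 -> clock=19. purged={a.com}
Op 23: insert e.com -> 10.0.0.3 (expiry=19+3=22). clock=19
Final clock = 19
Final cache (unexpired): {e.com} -> size=1

Answer: clock=19 cache_size=1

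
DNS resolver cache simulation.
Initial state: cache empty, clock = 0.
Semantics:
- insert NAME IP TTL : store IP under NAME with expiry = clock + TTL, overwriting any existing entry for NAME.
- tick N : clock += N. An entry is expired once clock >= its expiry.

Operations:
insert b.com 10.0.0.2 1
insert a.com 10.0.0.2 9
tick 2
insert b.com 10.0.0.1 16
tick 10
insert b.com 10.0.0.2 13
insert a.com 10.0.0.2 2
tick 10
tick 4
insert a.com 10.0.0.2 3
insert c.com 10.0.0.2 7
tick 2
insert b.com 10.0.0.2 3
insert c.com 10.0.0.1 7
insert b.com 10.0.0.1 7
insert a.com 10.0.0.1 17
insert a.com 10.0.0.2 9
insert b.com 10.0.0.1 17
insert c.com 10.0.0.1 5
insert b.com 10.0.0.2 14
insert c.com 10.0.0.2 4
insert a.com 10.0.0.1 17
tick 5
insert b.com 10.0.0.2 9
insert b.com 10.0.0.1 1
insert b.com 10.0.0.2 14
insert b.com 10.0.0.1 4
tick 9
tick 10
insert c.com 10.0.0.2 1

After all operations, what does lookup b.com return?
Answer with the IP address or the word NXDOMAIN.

Answer: NXDOMAIN

Derivation:
Op 1: insert b.com -> 10.0.0.2 (expiry=0+1=1). clock=0
Op 2: insert a.com -> 10.0.0.2 (expiry=0+9=9). clock=0
Op 3: tick 2 -> clock=2. purged={b.com}
Op 4: insert b.com -> 10.0.0.1 (expiry=2+16=18). clock=2
Op 5: tick 10 -> clock=12. purged={a.com}
Op 6: insert b.com -> 10.0.0.2 (expiry=12+13=25). clock=12
Op 7: insert a.com -> 10.0.0.2 (expiry=12+2=14). clock=12
Op 8: tick 10 -> clock=22. purged={a.com}
Op 9: tick 4 -> clock=26. purged={b.com}
Op 10: insert a.com -> 10.0.0.2 (expiry=26+3=29). clock=26
Op 11: insert c.com -> 10.0.0.2 (expiry=26+7=33). clock=26
Op 12: tick 2 -> clock=28.
Op 13: insert b.com -> 10.0.0.2 (expiry=28+3=31). clock=28
Op 14: insert c.com -> 10.0.0.1 (expiry=28+7=35). clock=28
Op 15: insert b.com -> 10.0.0.1 (expiry=28+7=35). clock=28
Op 16: insert a.com -> 10.0.0.1 (expiry=28+17=45). clock=28
Op 17: insert a.com -> 10.0.0.2 (expiry=28+9=37). clock=28
Op 18: insert b.com -> 10.0.0.1 (expiry=28+17=45). clock=28
Op 19: insert c.com -> 10.0.0.1 (expiry=28+5=33). clock=28
Op 20: insert b.com -> 10.0.0.2 (expiry=28+14=42). clock=28
Op 21: insert c.com -> 10.0.0.2 (expiry=28+4=32). clock=28
Op 22: insert a.com -> 10.0.0.1 (expiry=28+17=45). clock=28
Op 23: tick 5 -> clock=33. purged={c.com}
Op 24: insert b.com -> 10.0.0.2 (expiry=33+9=42). clock=33
Op 25: insert b.com -> 10.0.0.1 (expiry=33+1=34). clock=33
Op 26: insert b.com -> 10.0.0.2 (expiry=33+14=47). clock=33
Op 27: insert b.com -> 10.0.0.1 (expiry=33+4=37). clock=33
Op 28: tick 9 -> clock=42. purged={b.com}
Op 29: tick 10 -> clock=52. purged={a.com}
Op 30: insert c.com -> 10.0.0.2 (expiry=52+1=53). clock=52
lookup b.com: not in cache (expired or never inserted)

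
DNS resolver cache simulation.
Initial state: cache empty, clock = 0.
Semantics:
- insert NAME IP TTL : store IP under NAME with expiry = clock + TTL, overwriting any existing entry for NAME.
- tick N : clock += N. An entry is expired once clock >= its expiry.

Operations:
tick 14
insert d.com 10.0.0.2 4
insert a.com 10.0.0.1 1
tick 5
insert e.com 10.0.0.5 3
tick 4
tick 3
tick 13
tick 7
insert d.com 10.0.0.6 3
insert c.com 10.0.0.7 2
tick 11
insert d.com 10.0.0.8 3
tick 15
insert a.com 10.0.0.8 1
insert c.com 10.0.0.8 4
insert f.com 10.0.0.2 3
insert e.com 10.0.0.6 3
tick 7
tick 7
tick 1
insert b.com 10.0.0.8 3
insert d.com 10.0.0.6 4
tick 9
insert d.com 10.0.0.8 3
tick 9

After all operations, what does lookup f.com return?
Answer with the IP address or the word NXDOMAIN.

Op 1: tick 14 -> clock=14.
Op 2: insert d.com -> 10.0.0.2 (expiry=14+4=18). clock=14
Op 3: insert a.com -> 10.0.0.1 (expiry=14+1=15). clock=14
Op 4: tick 5 -> clock=19. purged={a.com,d.com}
Op 5: insert e.com -> 10.0.0.5 (expiry=19+3=22). clock=19
Op 6: tick 4 -> clock=23. purged={e.com}
Op 7: tick 3 -> clock=26.
Op 8: tick 13 -> clock=39.
Op 9: tick 7 -> clock=46.
Op 10: insert d.com -> 10.0.0.6 (expiry=46+3=49). clock=46
Op 11: insert c.com -> 10.0.0.7 (expiry=46+2=48). clock=46
Op 12: tick 11 -> clock=57. purged={c.com,d.com}
Op 13: insert d.com -> 10.0.0.8 (expiry=57+3=60). clock=57
Op 14: tick 15 -> clock=72. purged={d.com}
Op 15: insert a.com -> 10.0.0.8 (expiry=72+1=73). clock=72
Op 16: insert c.com -> 10.0.0.8 (expiry=72+4=76). clock=72
Op 17: insert f.com -> 10.0.0.2 (expiry=72+3=75). clock=72
Op 18: insert e.com -> 10.0.0.6 (expiry=72+3=75). clock=72
Op 19: tick 7 -> clock=79. purged={a.com,c.com,e.com,f.com}
Op 20: tick 7 -> clock=86.
Op 21: tick 1 -> clock=87.
Op 22: insert b.com -> 10.0.0.8 (expiry=87+3=90). clock=87
Op 23: insert d.com -> 10.0.0.6 (expiry=87+4=91). clock=87
Op 24: tick 9 -> clock=96. purged={b.com,d.com}
Op 25: insert d.com -> 10.0.0.8 (expiry=96+3=99). clock=96
Op 26: tick 9 -> clock=105. purged={d.com}
lookup f.com: not in cache (expired or never inserted)

Answer: NXDOMAIN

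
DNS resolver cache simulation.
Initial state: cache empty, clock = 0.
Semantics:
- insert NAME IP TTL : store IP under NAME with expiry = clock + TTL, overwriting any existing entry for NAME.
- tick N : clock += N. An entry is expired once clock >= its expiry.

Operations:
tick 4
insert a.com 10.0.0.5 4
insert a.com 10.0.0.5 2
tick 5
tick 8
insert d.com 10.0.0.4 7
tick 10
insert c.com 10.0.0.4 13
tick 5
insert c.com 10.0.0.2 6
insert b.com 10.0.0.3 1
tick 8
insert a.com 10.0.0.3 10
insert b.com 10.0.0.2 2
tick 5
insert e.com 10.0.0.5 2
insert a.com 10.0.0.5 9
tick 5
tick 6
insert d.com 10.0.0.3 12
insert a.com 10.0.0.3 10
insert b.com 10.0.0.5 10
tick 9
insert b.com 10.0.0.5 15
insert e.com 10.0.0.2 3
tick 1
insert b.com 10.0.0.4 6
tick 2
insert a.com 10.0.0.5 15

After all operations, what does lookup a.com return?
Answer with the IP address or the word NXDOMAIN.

Op 1: tick 4 -> clock=4.
Op 2: insert a.com -> 10.0.0.5 (expiry=4+4=8). clock=4
Op 3: insert a.com -> 10.0.0.5 (expiry=4+2=6). clock=4
Op 4: tick 5 -> clock=9. purged={a.com}
Op 5: tick 8 -> clock=17.
Op 6: insert d.com -> 10.0.0.4 (expiry=17+7=24). clock=17
Op 7: tick 10 -> clock=27. purged={d.com}
Op 8: insert c.com -> 10.0.0.4 (expiry=27+13=40). clock=27
Op 9: tick 5 -> clock=32.
Op 10: insert c.com -> 10.0.0.2 (expiry=32+6=38). clock=32
Op 11: insert b.com -> 10.0.0.3 (expiry=32+1=33). clock=32
Op 12: tick 8 -> clock=40. purged={b.com,c.com}
Op 13: insert a.com -> 10.0.0.3 (expiry=40+10=50). clock=40
Op 14: insert b.com -> 10.0.0.2 (expiry=40+2=42). clock=40
Op 15: tick 5 -> clock=45. purged={b.com}
Op 16: insert e.com -> 10.0.0.5 (expiry=45+2=47). clock=45
Op 17: insert a.com -> 10.0.0.5 (expiry=45+9=54). clock=45
Op 18: tick 5 -> clock=50. purged={e.com}
Op 19: tick 6 -> clock=56. purged={a.com}
Op 20: insert d.com -> 10.0.0.3 (expiry=56+12=68). clock=56
Op 21: insert a.com -> 10.0.0.3 (expiry=56+10=66). clock=56
Op 22: insert b.com -> 10.0.0.5 (expiry=56+10=66). clock=56
Op 23: tick 9 -> clock=65.
Op 24: insert b.com -> 10.0.0.5 (expiry=65+15=80). clock=65
Op 25: insert e.com -> 10.0.0.2 (expiry=65+3=68). clock=65
Op 26: tick 1 -> clock=66. purged={a.com}
Op 27: insert b.com -> 10.0.0.4 (expiry=66+6=72). clock=66
Op 28: tick 2 -> clock=68. purged={d.com,e.com}
Op 29: insert a.com -> 10.0.0.5 (expiry=68+15=83). clock=68
lookup a.com: present, ip=10.0.0.5 expiry=83 > clock=68

Answer: 10.0.0.5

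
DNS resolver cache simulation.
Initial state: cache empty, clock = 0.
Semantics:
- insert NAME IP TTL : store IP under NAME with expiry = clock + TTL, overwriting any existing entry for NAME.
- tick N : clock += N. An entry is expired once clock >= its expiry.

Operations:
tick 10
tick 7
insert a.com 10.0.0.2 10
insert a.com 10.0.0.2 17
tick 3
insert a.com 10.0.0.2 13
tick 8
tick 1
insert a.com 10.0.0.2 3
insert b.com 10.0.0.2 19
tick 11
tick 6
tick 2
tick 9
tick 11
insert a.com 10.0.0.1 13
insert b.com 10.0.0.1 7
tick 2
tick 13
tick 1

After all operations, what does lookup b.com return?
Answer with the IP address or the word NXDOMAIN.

Op 1: tick 10 -> clock=10.
Op 2: tick 7 -> clock=17.
Op 3: insert a.com -> 10.0.0.2 (expiry=17+10=27). clock=17
Op 4: insert a.com -> 10.0.0.2 (expiry=17+17=34). clock=17
Op 5: tick 3 -> clock=20.
Op 6: insert a.com -> 10.0.0.2 (expiry=20+13=33). clock=20
Op 7: tick 8 -> clock=28.
Op 8: tick 1 -> clock=29.
Op 9: insert a.com -> 10.0.0.2 (expiry=29+3=32). clock=29
Op 10: insert b.com -> 10.0.0.2 (expiry=29+19=48). clock=29
Op 11: tick 11 -> clock=40. purged={a.com}
Op 12: tick 6 -> clock=46.
Op 13: tick 2 -> clock=48. purged={b.com}
Op 14: tick 9 -> clock=57.
Op 15: tick 11 -> clock=68.
Op 16: insert a.com -> 10.0.0.1 (expiry=68+13=81). clock=68
Op 17: insert b.com -> 10.0.0.1 (expiry=68+7=75). clock=68
Op 18: tick 2 -> clock=70.
Op 19: tick 13 -> clock=83. purged={a.com,b.com}
Op 20: tick 1 -> clock=84.
lookup b.com: not in cache (expired or never inserted)

Answer: NXDOMAIN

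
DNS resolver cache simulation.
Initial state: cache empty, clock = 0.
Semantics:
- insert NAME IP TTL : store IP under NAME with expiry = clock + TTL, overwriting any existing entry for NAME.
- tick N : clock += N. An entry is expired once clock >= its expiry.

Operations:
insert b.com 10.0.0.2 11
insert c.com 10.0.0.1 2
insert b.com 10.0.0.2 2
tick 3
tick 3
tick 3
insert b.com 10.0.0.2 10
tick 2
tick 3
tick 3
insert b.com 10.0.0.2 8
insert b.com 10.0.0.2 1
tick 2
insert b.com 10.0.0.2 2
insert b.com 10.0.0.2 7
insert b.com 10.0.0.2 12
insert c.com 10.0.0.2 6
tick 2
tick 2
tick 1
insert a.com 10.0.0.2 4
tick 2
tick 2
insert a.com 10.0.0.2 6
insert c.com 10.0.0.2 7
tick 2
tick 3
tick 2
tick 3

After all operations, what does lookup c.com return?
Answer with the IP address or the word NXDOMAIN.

Op 1: insert b.com -> 10.0.0.2 (expiry=0+11=11). clock=0
Op 2: insert c.com -> 10.0.0.1 (expiry=0+2=2). clock=0
Op 3: insert b.com -> 10.0.0.2 (expiry=0+2=2). clock=0
Op 4: tick 3 -> clock=3. purged={b.com,c.com}
Op 5: tick 3 -> clock=6.
Op 6: tick 3 -> clock=9.
Op 7: insert b.com -> 10.0.0.2 (expiry=9+10=19). clock=9
Op 8: tick 2 -> clock=11.
Op 9: tick 3 -> clock=14.
Op 10: tick 3 -> clock=17.
Op 11: insert b.com -> 10.0.0.2 (expiry=17+8=25). clock=17
Op 12: insert b.com -> 10.0.0.2 (expiry=17+1=18). clock=17
Op 13: tick 2 -> clock=19. purged={b.com}
Op 14: insert b.com -> 10.0.0.2 (expiry=19+2=21). clock=19
Op 15: insert b.com -> 10.0.0.2 (expiry=19+7=26). clock=19
Op 16: insert b.com -> 10.0.0.2 (expiry=19+12=31). clock=19
Op 17: insert c.com -> 10.0.0.2 (expiry=19+6=25). clock=19
Op 18: tick 2 -> clock=21.
Op 19: tick 2 -> clock=23.
Op 20: tick 1 -> clock=24.
Op 21: insert a.com -> 10.0.0.2 (expiry=24+4=28). clock=24
Op 22: tick 2 -> clock=26. purged={c.com}
Op 23: tick 2 -> clock=28. purged={a.com}
Op 24: insert a.com -> 10.0.0.2 (expiry=28+6=34). clock=28
Op 25: insert c.com -> 10.0.0.2 (expiry=28+7=35). clock=28
Op 26: tick 2 -> clock=30.
Op 27: tick 3 -> clock=33. purged={b.com}
Op 28: tick 2 -> clock=35. purged={a.com,c.com}
Op 29: tick 3 -> clock=38.
lookup c.com: not in cache (expired or never inserted)

Answer: NXDOMAIN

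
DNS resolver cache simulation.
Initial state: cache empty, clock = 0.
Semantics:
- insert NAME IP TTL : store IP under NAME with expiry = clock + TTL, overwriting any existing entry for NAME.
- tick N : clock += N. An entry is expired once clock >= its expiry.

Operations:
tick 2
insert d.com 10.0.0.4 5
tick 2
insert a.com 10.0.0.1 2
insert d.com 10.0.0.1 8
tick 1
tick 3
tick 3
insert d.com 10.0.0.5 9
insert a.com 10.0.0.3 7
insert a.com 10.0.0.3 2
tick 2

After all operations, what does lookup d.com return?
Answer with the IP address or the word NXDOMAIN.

Op 1: tick 2 -> clock=2.
Op 2: insert d.com -> 10.0.0.4 (expiry=2+5=7). clock=2
Op 3: tick 2 -> clock=4.
Op 4: insert a.com -> 10.0.0.1 (expiry=4+2=6). clock=4
Op 5: insert d.com -> 10.0.0.1 (expiry=4+8=12). clock=4
Op 6: tick 1 -> clock=5.
Op 7: tick 3 -> clock=8. purged={a.com}
Op 8: tick 3 -> clock=11.
Op 9: insert d.com -> 10.0.0.5 (expiry=11+9=20). clock=11
Op 10: insert a.com -> 10.0.0.3 (expiry=11+7=18). clock=11
Op 11: insert a.com -> 10.0.0.3 (expiry=11+2=13). clock=11
Op 12: tick 2 -> clock=13. purged={a.com}
lookup d.com: present, ip=10.0.0.5 expiry=20 > clock=13

Answer: 10.0.0.5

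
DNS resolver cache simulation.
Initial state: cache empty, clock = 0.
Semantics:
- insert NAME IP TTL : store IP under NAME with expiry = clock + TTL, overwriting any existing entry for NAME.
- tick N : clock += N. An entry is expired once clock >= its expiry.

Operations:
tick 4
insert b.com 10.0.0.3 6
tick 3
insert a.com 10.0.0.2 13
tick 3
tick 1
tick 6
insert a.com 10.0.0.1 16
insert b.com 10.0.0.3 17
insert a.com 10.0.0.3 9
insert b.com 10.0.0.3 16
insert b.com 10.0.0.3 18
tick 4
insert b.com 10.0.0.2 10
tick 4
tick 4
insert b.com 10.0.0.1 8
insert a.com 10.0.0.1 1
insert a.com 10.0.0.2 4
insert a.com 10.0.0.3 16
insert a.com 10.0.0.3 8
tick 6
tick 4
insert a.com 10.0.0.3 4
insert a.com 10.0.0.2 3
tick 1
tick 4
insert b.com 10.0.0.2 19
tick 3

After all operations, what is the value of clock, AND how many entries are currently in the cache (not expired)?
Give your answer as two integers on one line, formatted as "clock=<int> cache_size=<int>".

Answer: clock=47 cache_size=1

Derivation:
Op 1: tick 4 -> clock=4.
Op 2: insert b.com -> 10.0.0.3 (expiry=4+6=10). clock=4
Op 3: tick 3 -> clock=7.
Op 4: insert a.com -> 10.0.0.2 (expiry=7+13=20). clock=7
Op 5: tick 3 -> clock=10. purged={b.com}
Op 6: tick 1 -> clock=11.
Op 7: tick 6 -> clock=17.
Op 8: insert a.com -> 10.0.0.1 (expiry=17+16=33). clock=17
Op 9: insert b.com -> 10.0.0.3 (expiry=17+17=34). clock=17
Op 10: insert a.com -> 10.0.0.3 (expiry=17+9=26). clock=17
Op 11: insert b.com -> 10.0.0.3 (expiry=17+16=33). clock=17
Op 12: insert b.com -> 10.0.0.3 (expiry=17+18=35). clock=17
Op 13: tick 4 -> clock=21.
Op 14: insert b.com -> 10.0.0.2 (expiry=21+10=31). clock=21
Op 15: tick 4 -> clock=25.
Op 16: tick 4 -> clock=29. purged={a.com}
Op 17: insert b.com -> 10.0.0.1 (expiry=29+8=37). clock=29
Op 18: insert a.com -> 10.0.0.1 (expiry=29+1=30). clock=29
Op 19: insert a.com -> 10.0.0.2 (expiry=29+4=33). clock=29
Op 20: insert a.com -> 10.0.0.3 (expiry=29+16=45). clock=29
Op 21: insert a.com -> 10.0.0.3 (expiry=29+8=37). clock=29
Op 22: tick 6 -> clock=35.
Op 23: tick 4 -> clock=39. purged={a.com,b.com}
Op 24: insert a.com -> 10.0.0.3 (expiry=39+4=43). clock=39
Op 25: insert a.com -> 10.0.0.2 (expiry=39+3=42). clock=39
Op 26: tick 1 -> clock=40.
Op 27: tick 4 -> clock=44. purged={a.com}
Op 28: insert b.com -> 10.0.0.2 (expiry=44+19=63). clock=44
Op 29: tick 3 -> clock=47.
Final clock = 47
Final cache (unexpired): {b.com} -> size=1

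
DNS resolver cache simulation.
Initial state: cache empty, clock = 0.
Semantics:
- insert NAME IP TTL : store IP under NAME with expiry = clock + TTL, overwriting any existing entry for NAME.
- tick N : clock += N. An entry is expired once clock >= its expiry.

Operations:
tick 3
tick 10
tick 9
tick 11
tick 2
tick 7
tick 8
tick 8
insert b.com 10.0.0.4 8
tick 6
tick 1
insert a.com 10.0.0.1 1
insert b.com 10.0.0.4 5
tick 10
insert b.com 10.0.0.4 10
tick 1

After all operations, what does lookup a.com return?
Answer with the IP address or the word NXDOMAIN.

Answer: NXDOMAIN

Derivation:
Op 1: tick 3 -> clock=3.
Op 2: tick 10 -> clock=13.
Op 3: tick 9 -> clock=22.
Op 4: tick 11 -> clock=33.
Op 5: tick 2 -> clock=35.
Op 6: tick 7 -> clock=42.
Op 7: tick 8 -> clock=50.
Op 8: tick 8 -> clock=58.
Op 9: insert b.com -> 10.0.0.4 (expiry=58+8=66). clock=58
Op 10: tick 6 -> clock=64.
Op 11: tick 1 -> clock=65.
Op 12: insert a.com -> 10.0.0.1 (expiry=65+1=66). clock=65
Op 13: insert b.com -> 10.0.0.4 (expiry=65+5=70). clock=65
Op 14: tick 10 -> clock=75. purged={a.com,b.com}
Op 15: insert b.com -> 10.0.0.4 (expiry=75+10=85). clock=75
Op 16: tick 1 -> clock=76.
lookup a.com: not in cache (expired or never inserted)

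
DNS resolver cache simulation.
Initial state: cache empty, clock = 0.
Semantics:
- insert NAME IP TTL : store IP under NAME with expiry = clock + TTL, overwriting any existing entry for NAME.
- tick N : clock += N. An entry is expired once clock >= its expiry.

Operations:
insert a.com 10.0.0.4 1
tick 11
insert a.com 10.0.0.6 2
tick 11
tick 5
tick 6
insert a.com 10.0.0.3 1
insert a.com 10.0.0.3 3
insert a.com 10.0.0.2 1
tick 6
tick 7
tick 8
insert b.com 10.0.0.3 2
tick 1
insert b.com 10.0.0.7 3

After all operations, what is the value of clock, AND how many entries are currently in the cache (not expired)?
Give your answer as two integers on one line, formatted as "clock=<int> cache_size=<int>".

Answer: clock=55 cache_size=1

Derivation:
Op 1: insert a.com -> 10.0.0.4 (expiry=0+1=1). clock=0
Op 2: tick 11 -> clock=11. purged={a.com}
Op 3: insert a.com -> 10.0.0.6 (expiry=11+2=13). clock=11
Op 4: tick 11 -> clock=22. purged={a.com}
Op 5: tick 5 -> clock=27.
Op 6: tick 6 -> clock=33.
Op 7: insert a.com -> 10.0.0.3 (expiry=33+1=34). clock=33
Op 8: insert a.com -> 10.0.0.3 (expiry=33+3=36). clock=33
Op 9: insert a.com -> 10.0.0.2 (expiry=33+1=34). clock=33
Op 10: tick 6 -> clock=39. purged={a.com}
Op 11: tick 7 -> clock=46.
Op 12: tick 8 -> clock=54.
Op 13: insert b.com -> 10.0.0.3 (expiry=54+2=56). clock=54
Op 14: tick 1 -> clock=55.
Op 15: insert b.com -> 10.0.0.7 (expiry=55+3=58). clock=55
Final clock = 55
Final cache (unexpired): {b.com} -> size=1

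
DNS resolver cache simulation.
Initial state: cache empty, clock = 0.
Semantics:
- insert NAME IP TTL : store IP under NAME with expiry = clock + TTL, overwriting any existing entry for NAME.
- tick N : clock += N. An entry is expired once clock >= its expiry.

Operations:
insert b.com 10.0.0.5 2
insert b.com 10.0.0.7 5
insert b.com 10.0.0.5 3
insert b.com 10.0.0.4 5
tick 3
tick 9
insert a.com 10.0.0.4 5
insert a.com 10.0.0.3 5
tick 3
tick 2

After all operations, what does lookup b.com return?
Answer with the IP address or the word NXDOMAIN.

Answer: NXDOMAIN

Derivation:
Op 1: insert b.com -> 10.0.0.5 (expiry=0+2=2). clock=0
Op 2: insert b.com -> 10.0.0.7 (expiry=0+5=5). clock=0
Op 3: insert b.com -> 10.0.0.5 (expiry=0+3=3). clock=0
Op 4: insert b.com -> 10.0.0.4 (expiry=0+5=5). clock=0
Op 5: tick 3 -> clock=3.
Op 6: tick 9 -> clock=12. purged={b.com}
Op 7: insert a.com -> 10.0.0.4 (expiry=12+5=17). clock=12
Op 8: insert a.com -> 10.0.0.3 (expiry=12+5=17). clock=12
Op 9: tick 3 -> clock=15.
Op 10: tick 2 -> clock=17. purged={a.com}
lookup b.com: not in cache (expired or never inserted)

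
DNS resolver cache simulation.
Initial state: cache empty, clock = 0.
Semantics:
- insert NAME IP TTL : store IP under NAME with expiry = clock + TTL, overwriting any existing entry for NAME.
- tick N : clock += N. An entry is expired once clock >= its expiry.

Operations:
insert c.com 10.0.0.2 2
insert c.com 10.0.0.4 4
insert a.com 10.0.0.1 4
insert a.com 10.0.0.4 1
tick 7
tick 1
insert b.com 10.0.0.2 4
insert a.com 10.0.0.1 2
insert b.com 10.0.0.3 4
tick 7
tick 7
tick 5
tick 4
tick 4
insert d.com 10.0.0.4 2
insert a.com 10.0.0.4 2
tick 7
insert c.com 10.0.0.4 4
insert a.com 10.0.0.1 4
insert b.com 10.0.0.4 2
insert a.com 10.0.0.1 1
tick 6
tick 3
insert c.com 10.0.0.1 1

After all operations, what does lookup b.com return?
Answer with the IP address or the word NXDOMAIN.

Op 1: insert c.com -> 10.0.0.2 (expiry=0+2=2). clock=0
Op 2: insert c.com -> 10.0.0.4 (expiry=0+4=4). clock=0
Op 3: insert a.com -> 10.0.0.1 (expiry=0+4=4). clock=0
Op 4: insert a.com -> 10.0.0.4 (expiry=0+1=1). clock=0
Op 5: tick 7 -> clock=7. purged={a.com,c.com}
Op 6: tick 1 -> clock=8.
Op 7: insert b.com -> 10.0.0.2 (expiry=8+4=12). clock=8
Op 8: insert a.com -> 10.0.0.1 (expiry=8+2=10). clock=8
Op 9: insert b.com -> 10.0.0.3 (expiry=8+4=12). clock=8
Op 10: tick 7 -> clock=15. purged={a.com,b.com}
Op 11: tick 7 -> clock=22.
Op 12: tick 5 -> clock=27.
Op 13: tick 4 -> clock=31.
Op 14: tick 4 -> clock=35.
Op 15: insert d.com -> 10.0.0.4 (expiry=35+2=37). clock=35
Op 16: insert a.com -> 10.0.0.4 (expiry=35+2=37). clock=35
Op 17: tick 7 -> clock=42. purged={a.com,d.com}
Op 18: insert c.com -> 10.0.0.4 (expiry=42+4=46). clock=42
Op 19: insert a.com -> 10.0.0.1 (expiry=42+4=46). clock=42
Op 20: insert b.com -> 10.0.0.4 (expiry=42+2=44). clock=42
Op 21: insert a.com -> 10.0.0.1 (expiry=42+1=43). clock=42
Op 22: tick 6 -> clock=48. purged={a.com,b.com,c.com}
Op 23: tick 3 -> clock=51.
Op 24: insert c.com -> 10.0.0.1 (expiry=51+1=52). clock=51
lookup b.com: not in cache (expired or never inserted)

Answer: NXDOMAIN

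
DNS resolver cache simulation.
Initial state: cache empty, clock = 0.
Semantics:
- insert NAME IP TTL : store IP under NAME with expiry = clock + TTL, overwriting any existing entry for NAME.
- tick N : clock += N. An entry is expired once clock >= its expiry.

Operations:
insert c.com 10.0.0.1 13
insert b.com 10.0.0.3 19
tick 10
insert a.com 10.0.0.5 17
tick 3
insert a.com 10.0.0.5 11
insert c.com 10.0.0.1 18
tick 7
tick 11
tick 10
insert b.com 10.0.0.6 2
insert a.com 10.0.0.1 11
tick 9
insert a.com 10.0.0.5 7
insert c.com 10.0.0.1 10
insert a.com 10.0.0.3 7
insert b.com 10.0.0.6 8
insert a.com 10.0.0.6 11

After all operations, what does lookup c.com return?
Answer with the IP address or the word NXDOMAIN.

Op 1: insert c.com -> 10.0.0.1 (expiry=0+13=13). clock=0
Op 2: insert b.com -> 10.0.0.3 (expiry=0+19=19). clock=0
Op 3: tick 10 -> clock=10.
Op 4: insert a.com -> 10.0.0.5 (expiry=10+17=27). clock=10
Op 5: tick 3 -> clock=13. purged={c.com}
Op 6: insert a.com -> 10.0.0.5 (expiry=13+11=24). clock=13
Op 7: insert c.com -> 10.0.0.1 (expiry=13+18=31). clock=13
Op 8: tick 7 -> clock=20. purged={b.com}
Op 9: tick 11 -> clock=31. purged={a.com,c.com}
Op 10: tick 10 -> clock=41.
Op 11: insert b.com -> 10.0.0.6 (expiry=41+2=43). clock=41
Op 12: insert a.com -> 10.0.0.1 (expiry=41+11=52). clock=41
Op 13: tick 9 -> clock=50. purged={b.com}
Op 14: insert a.com -> 10.0.0.5 (expiry=50+7=57). clock=50
Op 15: insert c.com -> 10.0.0.1 (expiry=50+10=60). clock=50
Op 16: insert a.com -> 10.0.0.3 (expiry=50+7=57). clock=50
Op 17: insert b.com -> 10.0.0.6 (expiry=50+8=58). clock=50
Op 18: insert a.com -> 10.0.0.6 (expiry=50+11=61). clock=50
lookup c.com: present, ip=10.0.0.1 expiry=60 > clock=50

Answer: 10.0.0.1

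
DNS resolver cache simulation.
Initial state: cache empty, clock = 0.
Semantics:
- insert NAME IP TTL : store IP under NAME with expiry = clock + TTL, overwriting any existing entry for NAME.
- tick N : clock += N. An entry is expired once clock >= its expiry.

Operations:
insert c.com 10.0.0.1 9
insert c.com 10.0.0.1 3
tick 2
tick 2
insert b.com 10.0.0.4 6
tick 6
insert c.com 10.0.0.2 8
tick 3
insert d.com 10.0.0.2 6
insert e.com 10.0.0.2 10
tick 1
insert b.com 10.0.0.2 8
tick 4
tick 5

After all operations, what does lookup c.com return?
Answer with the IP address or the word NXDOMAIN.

Answer: NXDOMAIN

Derivation:
Op 1: insert c.com -> 10.0.0.1 (expiry=0+9=9). clock=0
Op 2: insert c.com -> 10.0.0.1 (expiry=0+3=3). clock=0
Op 3: tick 2 -> clock=2.
Op 4: tick 2 -> clock=4. purged={c.com}
Op 5: insert b.com -> 10.0.0.4 (expiry=4+6=10). clock=4
Op 6: tick 6 -> clock=10. purged={b.com}
Op 7: insert c.com -> 10.0.0.2 (expiry=10+8=18). clock=10
Op 8: tick 3 -> clock=13.
Op 9: insert d.com -> 10.0.0.2 (expiry=13+6=19). clock=13
Op 10: insert e.com -> 10.0.0.2 (expiry=13+10=23). clock=13
Op 11: tick 1 -> clock=14.
Op 12: insert b.com -> 10.0.0.2 (expiry=14+8=22). clock=14
Op 13: tick 4 -> clock=18. purged={c.com}
Op 14: tick 5 -> clock=23. purged={b.com,d.com,e.com}
lookup c.com: not in cache (expired or never inserted)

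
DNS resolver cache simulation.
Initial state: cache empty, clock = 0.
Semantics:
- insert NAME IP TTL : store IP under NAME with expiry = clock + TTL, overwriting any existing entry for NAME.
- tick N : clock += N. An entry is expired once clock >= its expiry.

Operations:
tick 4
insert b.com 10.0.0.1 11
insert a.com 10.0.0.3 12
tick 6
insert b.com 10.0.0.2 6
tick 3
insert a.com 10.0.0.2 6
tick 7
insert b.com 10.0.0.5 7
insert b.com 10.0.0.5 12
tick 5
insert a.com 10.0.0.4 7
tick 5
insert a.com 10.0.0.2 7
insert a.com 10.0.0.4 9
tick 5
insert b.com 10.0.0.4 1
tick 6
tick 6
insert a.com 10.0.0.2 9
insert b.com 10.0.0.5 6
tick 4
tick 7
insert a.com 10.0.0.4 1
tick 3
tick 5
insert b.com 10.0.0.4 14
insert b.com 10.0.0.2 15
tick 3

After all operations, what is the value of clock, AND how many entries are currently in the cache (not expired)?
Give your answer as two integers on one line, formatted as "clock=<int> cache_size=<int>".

Answer: clock=69 cache_size=1

Derivation:
Op 1: tick 4 -> clock=4.
Op 2: insert b.com -> 10.0.0.1 (expiry=4+11=15). clock=4
Op 3: insert a.com -> 10.0.0.3 (expiry=4+12=16). clock=4
Op 4: tick 6 -> clock=10.
Op 5: insert b.com -> 10.0.0.2 (expiry=10+6=16). clock=10
Op 6: tick 3 -> clock=13.
Op 7: insert a.com -> 10.0.0.2 (expiry=13+6=19). clock=13
Op 8: tick 7 -> clock=20. purged={a.com,b.com}
Op 9: insert b.com -> 10.0.0.5 (expiry=20+7=27). clock=20
Op 10: insert b.com -> 10.0.0.5 (expiry=20+12=32). clock=20
Op 11: tick 5 -> clock=25.
Op 12: insert a.com -> 10.0.0.4 (expiry=25+7=32). clock=25
Op 13: tick 5 -> clock=30.
Op 14: insert a.com -> 10.0.0.2 (expiry=30+7=37). clock=30
Op 15: insert a.com -> 10.0.0.4 (expiry=30+9=39). clock=30
Op 16: tick 5 -> clock=35. purged={b.com}
Op 17: insert b.com -> 10.0.0.4 (expiry=35+1=36). clock=35
Op 18: tick 6 -> clock=41. purged={a.com,b.com}
Op 19: tick 6 -> clock=47.
Op 20: insert a.com -> 10.0.0.2 (expiry=47+9=56). clock=47
Op 21: insert b.com -> 10.0.0.5 (expiry=47+6=53). clock=47
Op 22: tick 4 -> clock=51.
Op 23: tick 7 -> clock=58. purged={a.com,b.com}
Op 24: insert a.com -> 10.0.0.4 (expiry=58+1=59). clock=58
Op 25: tick 3 -> clock=61. purged={a.com}
Op 26: tick 5 -> clock=66.
Op 27: insert b.com -> 10.0.0.4 (expiry=66+14=80). clock=66
Op 28: insert b.com -> 10.0.0.2 (expiry=66+15=81). clock=66
Op 29: tick 3 -> clock=69.
Final clock = 69
Final cache (unexpired): {b.com} -> size=1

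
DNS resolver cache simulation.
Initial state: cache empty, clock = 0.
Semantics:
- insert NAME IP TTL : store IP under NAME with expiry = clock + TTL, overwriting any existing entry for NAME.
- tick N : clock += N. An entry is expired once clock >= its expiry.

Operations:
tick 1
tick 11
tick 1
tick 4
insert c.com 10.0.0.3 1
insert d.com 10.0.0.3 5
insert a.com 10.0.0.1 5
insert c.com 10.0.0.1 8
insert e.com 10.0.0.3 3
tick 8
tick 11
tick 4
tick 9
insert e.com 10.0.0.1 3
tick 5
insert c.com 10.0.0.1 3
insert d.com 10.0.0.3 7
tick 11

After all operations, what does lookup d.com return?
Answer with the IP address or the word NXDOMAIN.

Answer: NXDOMAIN

Derivation:
Op 1: tick 1 -> clock=1.
Op 2: tick 11 -> clock=12.
Op 3: tick 1 -> clock=13.
Op 4: tick 4 -> clock=17.
Op 5: insert c.com -> 10.0.0.3 (expiry=17+1=18). clock=17
Op 6: insert d.com -> 10.0.0.3 (expiry=17+5=22). clock=17
Op 7: insert a.com -> 10.0.0.1 (expiry=17+5=22). clock=17
Op 8: insert c.com -> 10.0.0.1 (expiry=17+8=25). clock=17
Op 9: insert e.com -> 10.0.0.3 (expiry=17+3=20). clock=17
Op 10: tick 8 -> clock=25. purged={a.com,c.com,d.com,e.com}
Op 11: tick 11 -> clock=36.
Op 12: tick 4 -> clock=40.
Op 13: tick 9 -> clock=49.
Op 14: insert e.com -> 10.0.0.1 (expiry=49+3=52). clock=49
Op 15: tick 5 -> clock=54. purged={e.com}
Op 16: insert c.com -> 10.0.0.1 (expiry=54+3=57). clock=54
Op 17: insert d.com -> 10.0.0.3 (expiry=54+7=61). clock=54
Op 18: tick 11 -> clock=65. purged={c.com,d.com}
lookup d.com: not in cache (expired or never inserted)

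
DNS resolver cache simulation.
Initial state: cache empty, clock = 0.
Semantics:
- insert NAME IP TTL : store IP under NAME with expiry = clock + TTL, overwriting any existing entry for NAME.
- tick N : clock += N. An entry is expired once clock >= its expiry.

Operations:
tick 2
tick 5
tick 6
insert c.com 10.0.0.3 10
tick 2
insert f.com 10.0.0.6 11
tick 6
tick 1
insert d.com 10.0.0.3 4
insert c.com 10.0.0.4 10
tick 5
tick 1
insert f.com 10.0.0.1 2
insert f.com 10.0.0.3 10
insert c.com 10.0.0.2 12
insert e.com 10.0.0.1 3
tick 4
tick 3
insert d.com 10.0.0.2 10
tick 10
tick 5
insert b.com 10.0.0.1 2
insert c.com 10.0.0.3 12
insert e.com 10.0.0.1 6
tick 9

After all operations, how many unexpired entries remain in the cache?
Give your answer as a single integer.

Answer: 1

Derivation:
Op 1: tick 2 -> clock=2.
Op 2: tick 5 -> clock=7.
Op 3: tick 6 -> clock=13.
Op 4: insert c.com -> 10.0.0.3 (expiry=13+10=23). clock=13
Op 5: tick 2 -> clock=15.
Op 6: insert f.com -> 10.0.0.6 (expiry=15+11=26). clock=15
Op 7: tick 6 -> clock=21.
Op 8: tick 1 -> clock=22.
Op 9: insert d.com -> 10.0.0.3 (expiry=22+4=26). clock=22
Op 10: insert c.com -> 10.0.0.4 (expiry=22+10=32). clock=22
Op 11: tick 5 -> clock=27. purged={d.com,f.com}
Op 12: tick 1 -> clock=28.
Op 13: insert f.com -> 10.0.0.1 (expiry=28+2=30). clock=28
Op 14: insert f.com -> 10.0.0.3 (expiry=28+10=38). clock=28
Op 15: insert c.com -> 10.0.0.2 (expiry=28+12=40). clock=28
Op 16: insert e.com -> 10.0.0.1 (expiry=28+3=31). clock=28
Op 17: tick 4 -> clock=32. purged={e.com}
Op 18: tick 3 -> clock=35.
Op 19: insert d.com -> 10.0.0.2 (expiry=35+10=45). clock=35
Op 20: tick 10 -> clock=45. purged={c.com,d.com,f.com}
Op 21: tick 5 -> clock=50.
Op 22: insert b.com -> 10.0.0.1 (expiry=50+2=52). clock=50
Op 23: insert c.com -> 10.0.0.3 (expiry=50+12=62). clock=50
Op 24: insert e.com -> 10.0.0.1 (expiry=50+6=56). clock=50
Op 25: tick 9 -> clock=59. purged={b.com,e.com}
Final cache (unexpired): {c.com} -> size=1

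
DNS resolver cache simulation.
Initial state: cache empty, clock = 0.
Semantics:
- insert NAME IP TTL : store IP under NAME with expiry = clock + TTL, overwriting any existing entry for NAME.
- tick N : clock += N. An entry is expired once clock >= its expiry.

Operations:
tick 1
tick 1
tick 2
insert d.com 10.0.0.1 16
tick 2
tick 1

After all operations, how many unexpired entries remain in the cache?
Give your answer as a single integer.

Op 1: tick 1 -> clock=1.
Op 2: tick 1 -> clock=2.
Op 3: tick 2 -> clock=4.
Op 4: insert d.com -> 10.0.0.1 (expiry=4+16=20). clock=4
Op 5: tick 2 -> clock=6.
Op 6: tick 1 -> clock=7.
Final cache (unexpired): {d.com} -> size=1

Answer: 1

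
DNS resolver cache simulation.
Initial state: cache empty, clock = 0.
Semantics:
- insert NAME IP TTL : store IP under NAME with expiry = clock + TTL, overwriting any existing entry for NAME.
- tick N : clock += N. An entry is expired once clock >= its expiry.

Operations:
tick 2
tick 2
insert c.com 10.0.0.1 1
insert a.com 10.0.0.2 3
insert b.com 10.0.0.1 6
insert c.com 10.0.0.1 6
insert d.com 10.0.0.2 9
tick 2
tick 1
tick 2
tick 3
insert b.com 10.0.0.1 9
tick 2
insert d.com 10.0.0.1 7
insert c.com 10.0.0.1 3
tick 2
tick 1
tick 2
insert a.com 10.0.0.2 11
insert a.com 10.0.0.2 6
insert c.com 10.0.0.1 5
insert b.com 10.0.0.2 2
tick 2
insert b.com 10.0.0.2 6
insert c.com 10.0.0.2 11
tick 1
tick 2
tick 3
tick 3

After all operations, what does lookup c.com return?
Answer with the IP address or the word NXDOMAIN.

Op 1: tick 2 -> clock=2.
Op 2: tick 2 -> clock=4.
Op 3: insert c.com -> 10.0.0.1 (expiry=4+1=5). clock=4
Op 4: insert a.com -> 10.0.0.2 (expiry=4+3=7). clock=4
Op 5: insert b.com -> 10.0.0.1 (expiry=4+6=10). clock=4
Op 6: insert c.com -> 10.0.0.1 (expiry=4+6=10). clock=4
Op 7: insert d.com -> 10.0.0.2 (expiry=4+9=13). clock=4
Op 8: tick 2 -> clock=6.
Op 9: tick 1 -> clock=7. purged={a.com}
Op 10: tick 2 -> clock=9.
Op 11: tick 3 -> clock=12. purged={b.com,c.com}
Op 12: insert b.com -> 10.0.0.1 (expiry=12+9=21). clock=12
Op 13: tick 2 -> clock=14. purged={d.com}
Op 14: insert d.com -> 10.0.0.1 (expiry=14+7=21). clock=14
Op 15: insert c.com -> 10.0.0.1 (expiry=14+3=17). clock=14
Op 16: tick 2 -> clock=16.
Op 17: tick 1 -> clock=17. purged={c.com}
Op 18: tick 2 -> clock=19.
Op 19: insert a.com -> 10.0.0.2 (expiry=19+11=30). clock=19
Op 20: insert a.com -> 10.0.0.2 (expiry=19+6=25). clock=19
Op 21: insert c.com -> 10.0.0.1 (expiry=19+5=24). clock=19
Op 22: insert b.com -> 10.0.0.2 (expiry=19+2=21). clock=19
Op 23: tick 2 -> clock=21. purged={b.com,d.com}
Op 24: insert b.com -> 10.0.0.2 (expiry=21+6=27). clock=21
Op 25: insert c.com -> 10.0.0.2 (expiry=21+11=32). clock=21
Op 26: tick 1 -> clock=22.
Op 27: tick 2 -> clock=24.
Op 28: tick 3 -> clock=27. purged={a.com,b.com}
Op 29: tick 3 -> clock=30.
lookup c.com: present, ip=10.0.0.2 expiry=32 > clock=30

Answer: 10.0.0.2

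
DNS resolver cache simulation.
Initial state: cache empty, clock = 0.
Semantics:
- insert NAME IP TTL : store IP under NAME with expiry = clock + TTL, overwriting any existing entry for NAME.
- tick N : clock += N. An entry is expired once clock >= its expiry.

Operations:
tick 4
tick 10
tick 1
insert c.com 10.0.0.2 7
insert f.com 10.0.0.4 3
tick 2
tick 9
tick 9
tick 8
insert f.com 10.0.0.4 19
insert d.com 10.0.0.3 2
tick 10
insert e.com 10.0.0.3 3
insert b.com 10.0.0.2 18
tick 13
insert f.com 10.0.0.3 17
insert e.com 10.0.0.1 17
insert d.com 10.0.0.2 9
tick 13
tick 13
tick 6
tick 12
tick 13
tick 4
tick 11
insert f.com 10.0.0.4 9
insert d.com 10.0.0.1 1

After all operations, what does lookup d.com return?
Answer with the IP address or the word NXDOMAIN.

Answer: 10.0.0.1

Derivation:
Op 1: tick 4 -> clock=4.
Op 2: tick 10 -> clock=14.
Op 3: tick 1 -> clock=15.
Op 4: insert c.com -> 10.0.0.2 (expiry=15+7=22). clock=15
Op 5: insert f.com -> 10.0.0.4 (expiry=15+3=18). clock=15
Op 6: tick 2 -> clock=17.
Op 7: tick 9 -> clock=26. purged={c.com,f.com}
Op 8: tick 9 -> clock=35.
Op 9: tick 8 -> clock=43.
Op 10: insert f.com -> 10.0.0.4 (expiry=43+19=62). clock=43
Op 11: insert d.com -> 10.0.0.3 (expiry=43+2=45). clock=43
Op 12: tick 10 -> clock=53. purged={d.com}
Op 13: insert e.com -> 10.0.0.3 (expiry=53+3=56). clock=53
Op 14: insert b.com -> 10.0.0.2 (expiry=53+18=71). clock=53
Op 15: tick 13 -> clock=66. purged={e.com,f.com}
Op 16: insert f.com -> 10.0.0.3 (expiry=66+17=83). clock=66
Op 17: insert e.com -> 10.0.0.1 (expiry=66+17=83). clock=66
Op 18: insert d.com -> 10.0.0.2 (expiry=66+9=75). clock=66
Op 19: tick 13 -> clock=79. purged={b.com,d.com}
Op 20: tick 13 -> clock=92. purged={e.com,f.com}
Op 21: tick 6 -> clock=98.
Op 22: tick 12 -> clock=110.
Op 23: tick 13 -> clock=123.
Op 24: tick 4 -> clock=127.
Op 25: tick 11 -> clock=138.
Op 26: insert f.com -> 10.0.0.4 (expiry=138+9=147). clock=138
Op 27: insert d.com -> 10.0.0.1 (expiry=138+1=139). clock=138
lookup d.com: present, ip=10.0.0.1 expiry=139 > clock=138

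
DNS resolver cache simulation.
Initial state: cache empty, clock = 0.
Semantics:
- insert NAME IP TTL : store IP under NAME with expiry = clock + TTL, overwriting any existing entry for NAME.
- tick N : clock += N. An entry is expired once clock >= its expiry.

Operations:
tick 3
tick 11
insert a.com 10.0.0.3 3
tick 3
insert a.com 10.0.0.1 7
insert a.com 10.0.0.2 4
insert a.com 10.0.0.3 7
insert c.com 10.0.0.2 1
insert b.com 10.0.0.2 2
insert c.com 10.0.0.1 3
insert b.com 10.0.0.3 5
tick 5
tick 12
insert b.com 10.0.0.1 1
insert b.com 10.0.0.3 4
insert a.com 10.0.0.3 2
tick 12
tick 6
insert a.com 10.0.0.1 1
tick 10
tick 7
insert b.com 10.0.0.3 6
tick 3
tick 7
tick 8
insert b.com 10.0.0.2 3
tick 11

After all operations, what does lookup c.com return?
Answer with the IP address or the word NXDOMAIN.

Op 1: tick 3 -> clock=3.
Op 2: tick 11 -> clock=14.
Op 3: insert a.com -> 10.0.0.3 (expiry=14+3=17). clock=14
Op 4: tick 3 -> clock=17. purged={a.com}
Op 5: insert a.com -> 10.0.0.1 (expiry=17+7=24). clock=17
Op 6: insert a.com -> 10.0.0.2 (expiry=17+4=21). clock=17
Op 7: insert a.com -> 10.0.0.3 (expiry=17+7=24). clock=17
Op 8: insert c.com -> 10.0.0.2 (expiry=17+1=18). clock=17
Op 9: insert b.com -> 10.0.0.2 (expiry=17+2=19). clock=17
Op 10: insert c.com -> 10.0.0.1 (expiry=17+3=20). clock=17
Op 11: insert b.com -> 10.0.0.3 (expiry=17+5=22). clock=17
Op 12: tick 5 -> clock=22. purged={b.com,c.com}
Op 13: tick 12 -> clock=34. purged={a.com}
Op 14: insert b.com -> 10.0.0.1 (expiry=34+1=35). clock=34
Op 15: insert b.com -> 10.0.0.3 (expiry=34+4=38). clock=34
Op 16: insert a.com -> 10.0.0.3 (expiry=34+2=36). clock=34
Op 17: tick 12 -> clock=46. purged={a.com,b.com}
Op 18: tick 6 -> clock=52.
Op 19: insert a.com -> 10.0.0.1 (expiry=52+1=53). clock=52
Op 20: tick 10 -> clock=62. purged={a.com}
Op 21: tick 7 -> clock=69.
Op 22: insert b.com -> 10.0.0.3 (expiry=69+6=75). clock=69
Op 23: tick 3 -> clock=72.
Op 24: tick 7 -> clock=79. purged={b.com}
Op 25: tick 8 -> clock=87.
Op 26: insert b.com -> 10.0.0.2 (expiry=87+3=90). clock=87
Op 27: tick 11 -> clock=98. purged={b.com}
lookup c.com: not in cache (expired or never inserted)

Answer: NXDOMAIN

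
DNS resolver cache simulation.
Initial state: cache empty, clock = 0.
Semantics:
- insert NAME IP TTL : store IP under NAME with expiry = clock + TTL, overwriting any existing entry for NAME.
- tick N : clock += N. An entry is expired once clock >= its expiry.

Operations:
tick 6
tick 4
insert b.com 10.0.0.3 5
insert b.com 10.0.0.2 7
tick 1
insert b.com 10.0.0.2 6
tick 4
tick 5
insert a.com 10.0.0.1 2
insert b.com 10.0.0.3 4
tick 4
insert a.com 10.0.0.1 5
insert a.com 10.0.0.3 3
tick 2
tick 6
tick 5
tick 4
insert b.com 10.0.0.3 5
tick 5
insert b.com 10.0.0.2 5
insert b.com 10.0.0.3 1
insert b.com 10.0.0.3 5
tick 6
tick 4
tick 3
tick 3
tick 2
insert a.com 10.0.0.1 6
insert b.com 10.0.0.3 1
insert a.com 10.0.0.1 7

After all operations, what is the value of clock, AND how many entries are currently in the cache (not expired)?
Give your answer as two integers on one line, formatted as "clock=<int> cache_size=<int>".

Op 1: tick 6 -> clock=6.
Op 2: tick 4 -> clock=10.
Op 3: insert b.com -> 10.0.0.3 (expiry=10+5=15). clock=10
Op 4: insert b.com -> 10.0.0.2 (expiry=10+7=17). clock=10
Op 5: tick 1 -> clock=11.
Op 6: insert b.com -> 10.0.0.2 (expiry=11+6=17). clock=11
Op 7: tick 4 -> clock=15.
Op 8: tick 5 -> clock=20. purged={b.com}
Op 9: insert a.com -> 10.0.0.1 (expiry=20+2=22). clock=20
Op 10: insert b.com -> 10.0.0.3 (expiry=20+4=24). clock=20
Op 11: tick 4 -> clock=24. purged={a.com,b.com}
Op 12: insert a.com -> 10.0.0.1 (expiry=24+5=29). clock=24
Op 13: insert a.com -> 10.0.0.3 (expiry=24+3=27). clock=24
Op 14: tick 2 -> clock=26.
Op 15: tick 6 -> clock=32. purged={a.com}
Op 16: tick 5 -> clock=37.
Op 17: tick 4 -> clock=41.
Op 18: insert b.com -> 10.0.0.3 (expiry=41+5=46). clock=41
Op 19: tick 5 -> clock=46. purged={b.com}
Op 20: insert b.com -> 10.0.0.2 (expiry=46+5=51). clock=46
Op 21: insert b.com -> 10.0.0.3 (expiry=46+1=47). clock=46
Op 22: insert b.com -> 10.0.0.3 (expiry=46+5=51). clock=46
Op 23: tick 6 -> clock=52. purged={b.com}
Op 24: tick 4 -> clock=56.
Op 25: tick 3 -> clock=59.
Op 26: tick 3 -> clock=62.
Op 27: tick 2 -> clock=64.
Op 28: insert a.com -> 10.0.0.1 (expiry=64+6=70). clock=64
Op 29: insert b.com -> 10.0.0.3 (expiry=64+1=65). clock=64
Op 30: insert a.com -> 10.0.0.1 (expiry=64+7=71). clock=64
Final clock = 64
Final cache (unexpired): {a.com,b.com} -> size=2

Answer: clock=64 cache_size=2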